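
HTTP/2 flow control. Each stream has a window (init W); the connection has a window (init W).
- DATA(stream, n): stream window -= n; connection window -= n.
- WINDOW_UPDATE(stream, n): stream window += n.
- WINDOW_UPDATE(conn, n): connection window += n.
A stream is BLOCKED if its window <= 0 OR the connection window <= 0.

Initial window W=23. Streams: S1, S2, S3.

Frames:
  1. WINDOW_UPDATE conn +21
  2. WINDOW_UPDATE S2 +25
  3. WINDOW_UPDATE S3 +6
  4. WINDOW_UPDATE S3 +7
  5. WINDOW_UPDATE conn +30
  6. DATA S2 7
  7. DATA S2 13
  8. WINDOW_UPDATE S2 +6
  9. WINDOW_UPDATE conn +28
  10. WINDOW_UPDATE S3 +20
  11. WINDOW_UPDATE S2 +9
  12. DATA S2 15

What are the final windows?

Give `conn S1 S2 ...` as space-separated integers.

Op 1: conn=44 S1=23 S2=23 S3=23 blocked=[]
Op 2: conn=44 S1=23 S2=48 S3=23 blocked=[]
Op 3: conn=44 S1=23 S2=48 S3=29 blocked=[]
Op 4: conn=44 S1=23 S2=48 S3=36 blocked=[]
Op 5: conn=74 S1=23 S2=48 S3=36 blocked=[]
Op 6: conn=67 S1=23 S2=41 S3=36 blocked=[]
Op 7: conn=54 S1=23 S2=28 S3=36 blocked=[]
Op 8: conn=54 S1=23 S2=34 S3=36 blocked=[]
Op 9: conn=82 S1=23 S2=34 S3=36 blocked=[]
Op 10: conn=82 S1=23 S2=34 S3=56 blocked=[]
Op 11: conn=82 S1=23 S2=43 S3=56 blocked=[]
Op 12: conn=67 S1=23 S2=28 S3=56 blocked=[]

Answer: 67 23 28 56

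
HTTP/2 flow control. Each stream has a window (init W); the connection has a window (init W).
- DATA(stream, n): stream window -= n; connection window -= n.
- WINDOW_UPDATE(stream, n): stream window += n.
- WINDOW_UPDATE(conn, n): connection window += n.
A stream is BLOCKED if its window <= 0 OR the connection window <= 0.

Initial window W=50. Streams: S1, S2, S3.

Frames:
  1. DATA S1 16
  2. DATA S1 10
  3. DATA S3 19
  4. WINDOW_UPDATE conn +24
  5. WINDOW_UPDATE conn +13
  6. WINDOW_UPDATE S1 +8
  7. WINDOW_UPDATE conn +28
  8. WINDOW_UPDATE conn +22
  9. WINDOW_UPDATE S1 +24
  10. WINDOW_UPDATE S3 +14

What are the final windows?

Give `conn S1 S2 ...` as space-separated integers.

Answer: 92 56 50 45

Derivation:
Op 1: conn=34 S1=34 S2=50 S3=50 blocked=[]
Op 2: conn=24 S1=24 S2=50 S3=50 blocked=[]
Op 3: conn=5 S1=24 S2=50 S3=31 blocked=[]
Op 4: conn=29 S1=24 S2=50 S3=31 blocked=[]
Op 5: conn=42 S1=24 S2=50 S3=31 blocked=[]
Op 6: conn=42 S1=32 S2=50 S3=31 blocked=[]
Op 7: conn=70 S1=32 S2=50 S3=31 blocked=[]
Op 8: conn=92 S1=32 S2=50 S3=31 blocked=[]
Op 9: conn=92 S1=56 S2=50 S3=31 blocked=[]
Op 10: conn=92 S1=56 S2=50 S3=45 blocked=[]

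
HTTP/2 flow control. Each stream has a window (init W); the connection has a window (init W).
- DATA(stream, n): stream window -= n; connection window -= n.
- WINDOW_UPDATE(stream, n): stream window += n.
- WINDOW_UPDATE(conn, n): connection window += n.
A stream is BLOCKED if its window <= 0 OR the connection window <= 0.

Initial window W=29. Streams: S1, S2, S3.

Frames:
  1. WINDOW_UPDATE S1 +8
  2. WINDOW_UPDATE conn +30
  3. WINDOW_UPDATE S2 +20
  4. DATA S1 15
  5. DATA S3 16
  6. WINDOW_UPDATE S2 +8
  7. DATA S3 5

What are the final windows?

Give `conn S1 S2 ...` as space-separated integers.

Answer: 23 22 57 8

Derivation:
Op 1: conn=29 S1=37 S2=29 S3=29 blocked=[]
Op 2: conn=59 S1=37 S2=29 S3=29 blocked=[]
Op 3: conn=59 S1=37 S2=49 S3=29 blocked=[]
Op 4: conn=44 S1=22 S2=49 S3=29 blocked=[]
Op 5: conn=28 S1=22 S2=49 S3=13 blocked=[]
Op 6: conn=28 S1=22 S2=57 S3=13 blocked=[]
Op 7: conn=23 S1=22 S2=57 S3=8 blocked=[]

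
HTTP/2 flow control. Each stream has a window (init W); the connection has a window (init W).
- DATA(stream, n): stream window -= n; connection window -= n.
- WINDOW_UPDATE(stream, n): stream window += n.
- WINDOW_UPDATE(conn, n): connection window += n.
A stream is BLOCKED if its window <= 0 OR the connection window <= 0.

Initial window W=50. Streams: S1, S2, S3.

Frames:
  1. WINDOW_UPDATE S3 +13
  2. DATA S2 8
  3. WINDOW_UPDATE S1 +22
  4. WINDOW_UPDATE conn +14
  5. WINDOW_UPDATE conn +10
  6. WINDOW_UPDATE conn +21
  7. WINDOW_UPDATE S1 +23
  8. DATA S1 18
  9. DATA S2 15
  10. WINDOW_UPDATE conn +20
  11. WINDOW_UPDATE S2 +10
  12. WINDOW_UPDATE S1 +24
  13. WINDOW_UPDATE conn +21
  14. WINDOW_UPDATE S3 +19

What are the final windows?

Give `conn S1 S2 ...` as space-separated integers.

Op 1: conn=50 S1=50 S2=50 S3=63 blocked=[]
Op 2: conn=42 S1=50 S2=42 S3=63 blocked=[]
Op 3: conn=42 S1=72 S2=42 S3=63 blocked=[]
Op 4: conn=56 S1=72 S2=42 S3=63 blocked=[]
Op 5: conn=66 S1=72 S2=42 S3=63 blocked=[]
Op 6: conn=87 S1=72 S2=42 S3=63 blocked=[]
Op 7: conn=87 S1=95 S2=42 S3=63 blocked=[]
Op 8: conn=69 S1=77 S2=42 S3=63 blocked=[]
Op 9: conn=54 S1=77 S2=27 S3=63 blocked=[]
Op 10: conn=74 S1=77 S2=27 S3=63 blocked=[]
Op 11: conn=74 S1=77 S2=37 S3=63 blocked=[]
Op 12: conn=74 S1=101 S2=37 S3=63 blocked=[]
Op 13: conn=95 S1=101 S2=37 S3=63 blocked=[]
Op 14: conn=95 S1=101 S2=37 S3=82 blocked=[]

Answer: 95 101 37 82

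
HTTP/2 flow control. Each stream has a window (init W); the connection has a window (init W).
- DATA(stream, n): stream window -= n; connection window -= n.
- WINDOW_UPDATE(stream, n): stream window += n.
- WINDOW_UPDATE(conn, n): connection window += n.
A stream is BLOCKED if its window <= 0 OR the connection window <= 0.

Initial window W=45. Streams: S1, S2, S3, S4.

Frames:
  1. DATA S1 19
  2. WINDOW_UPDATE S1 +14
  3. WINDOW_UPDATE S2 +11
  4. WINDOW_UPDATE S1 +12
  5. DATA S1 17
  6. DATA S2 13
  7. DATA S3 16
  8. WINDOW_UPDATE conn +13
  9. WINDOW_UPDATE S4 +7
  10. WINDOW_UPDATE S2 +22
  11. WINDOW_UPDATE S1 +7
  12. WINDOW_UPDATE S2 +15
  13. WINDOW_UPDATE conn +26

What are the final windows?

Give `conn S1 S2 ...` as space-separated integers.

Op 1: conn=26 S1=26 S2=45 S3=45 S4=45 blocked=[]
Op 2: conn=26 S1=40 S2=45 S3=45 S4=45 blocked=[]
Op 3: conn=26 S1=40 S2=56 S3=45 S4=45 blocked=[]
Op 4: conn=26 S1=52 S2=56 S3=45 S4=45 blocked=[]
Op 5: conn=9 S1=35 S2=56 S3=45 S4=45 blocked=[]
Op 6: conn=-4 S1=35 S2=43 S3=45 S4=45 blocked=[1, 2, 3, 4]
Op 7: conn=-20 S1=35 S2=43 S3=29 S4=45 blocked=[1, 2, 3, 4]
Op 8: conn=-7 S1=35 S2=43 S3=29 S4=45 blocked=[1, 2, 3, 4]
Op 9: conn=-7 S1=35 S2=43 S3=29 S4=52 blocked=[1, 2, 3, 4]
Op 10: conn=-7 S1=35 S2=65 S3=29 S4=52 blocked=[1, 2, 3, 4]
Op 11: conn=-7 S1=42 S2=65 S3=29 S4=52 blocked=[1, 2, 3, 4]
Op 12: conn=-7 S1=42 S2=80 S3=29 S4=52 blocked=[1, 2, 3, 4]
Op 13: conn=19 S1=42 S2=80 S3=29 S4=52 blocked=[]

Answer: 19 42 80 29 52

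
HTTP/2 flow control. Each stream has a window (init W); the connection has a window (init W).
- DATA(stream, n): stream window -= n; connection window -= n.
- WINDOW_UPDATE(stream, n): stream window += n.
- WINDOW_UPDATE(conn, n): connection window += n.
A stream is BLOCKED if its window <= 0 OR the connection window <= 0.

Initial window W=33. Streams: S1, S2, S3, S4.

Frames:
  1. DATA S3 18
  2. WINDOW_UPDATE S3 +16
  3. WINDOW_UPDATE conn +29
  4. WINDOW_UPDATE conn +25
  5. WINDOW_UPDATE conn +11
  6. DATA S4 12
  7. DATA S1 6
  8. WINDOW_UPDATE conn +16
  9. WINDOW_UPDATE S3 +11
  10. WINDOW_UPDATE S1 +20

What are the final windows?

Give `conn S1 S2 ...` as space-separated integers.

Answer: 78 47 33 42 21

Derivation:
Op 1: conn=15 S1=33 S2=33 S3=15 S4=33 blocked=[]
Op 2: conn=15 S1=33 S2=33 S3=31 S4=33 blocked=[]
Op 3: conn=44 S1=33 S2=33 S3=31 S4=33 blocked=[]
Op 4: conn=69 S1=33 S2=33 S3=31 S4=33 blocked=[]
Op 5: conn=80 S1=33 S2=33 S3=31 S4=33 blocked=[]
Op 6: conn=68 S1=33 S2=33 S3=31 S4=21 blocked=[]
Op 7: conn=62 S1=27 S2=33 S3=31 S4=21 blocked=[]
Op 8: conn=78 S1=27 S2=33 S3=31 S4=21 blocked=[]
Op 9: conn=78 S1=27 S2=33 S3=42 S4=21 blocked=[]
Op 10: conn=78 S1=47 S2=33 S3=42 S4=21 blocked=[]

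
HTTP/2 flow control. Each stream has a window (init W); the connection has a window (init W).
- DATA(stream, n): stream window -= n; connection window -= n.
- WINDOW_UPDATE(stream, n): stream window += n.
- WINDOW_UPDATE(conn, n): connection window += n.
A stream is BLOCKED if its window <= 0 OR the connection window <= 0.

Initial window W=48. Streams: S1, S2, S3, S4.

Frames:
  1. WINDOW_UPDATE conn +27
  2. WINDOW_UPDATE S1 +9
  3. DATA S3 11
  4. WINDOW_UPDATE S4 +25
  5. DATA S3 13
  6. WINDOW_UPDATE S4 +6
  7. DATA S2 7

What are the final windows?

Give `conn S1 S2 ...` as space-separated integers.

Answer: 44 57 41 24 79

Derivation:
Op 1: conn=75 S1=48 S2=48 S3=48 S4=48 blocked=[]
Op 2: conn=75 S1=57 S2=48 S3=48 S4=48 blocked=[]
Op 3: conn=64 S1=57 S2=48 S3=37 S4=48 blocked=[]
Op 4: conn=64 S1=57 S2=48 S3=37 S4=73 blocked=[]
Op 5: conn=51 S1=57 S2=48 S3=24 S4=73 blocked=[]
Op 6: conn=51 S1=57 S2=48 S3=24 S4=79 blocked=[]
Op 7: conn=44 S1=57 S2=41 S3=24 S4=79 blocked=[]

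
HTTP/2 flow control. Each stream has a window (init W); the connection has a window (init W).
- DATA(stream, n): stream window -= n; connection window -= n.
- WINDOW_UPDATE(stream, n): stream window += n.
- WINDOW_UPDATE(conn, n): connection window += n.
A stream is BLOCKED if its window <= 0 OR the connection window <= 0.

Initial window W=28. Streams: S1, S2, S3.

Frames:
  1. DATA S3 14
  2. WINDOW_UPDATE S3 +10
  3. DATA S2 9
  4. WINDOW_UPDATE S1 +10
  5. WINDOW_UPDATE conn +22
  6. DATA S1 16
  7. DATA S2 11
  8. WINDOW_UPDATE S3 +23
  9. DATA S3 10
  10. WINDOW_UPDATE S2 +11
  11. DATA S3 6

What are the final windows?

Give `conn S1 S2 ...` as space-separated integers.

Op 1: conn=14 S1=28 S2=28 S3=14 blocked=[]
Op 2: conn=14 S1=28 S2=28 S3=24 blocked=[]
Op 3: conn=5 S1=28 S2=19 S3=24 blocked=[]
Op 4: conn=5 S1=38 S2=19 S3=24 blocked=[]
Op 5: conn=27 S1=38 S2=19 S3=24 blocked=[]
Op 6: conn=11 S1=22 S2=19 S3=24 blocked=[]
Op 7: conn=0 S1=22 S2=8 S3=24 blocked=[1, 2, 3]
Op 8: conn=0 S1=22 S2=8 S3=47 blocked=[1, 2, 3]
Op 9: conn=-10 S1=22 S2=8 S3=37 blocked=[1, 2, 3]
Op 10: conn=-10 S1=22 S2=19 S3=37 blocked=[1, 2, 3]
Op 11: conn=-16 S1=22 S2=19 S3=31 blocked=[1, 2, 3]

Answer: -16 22 19 31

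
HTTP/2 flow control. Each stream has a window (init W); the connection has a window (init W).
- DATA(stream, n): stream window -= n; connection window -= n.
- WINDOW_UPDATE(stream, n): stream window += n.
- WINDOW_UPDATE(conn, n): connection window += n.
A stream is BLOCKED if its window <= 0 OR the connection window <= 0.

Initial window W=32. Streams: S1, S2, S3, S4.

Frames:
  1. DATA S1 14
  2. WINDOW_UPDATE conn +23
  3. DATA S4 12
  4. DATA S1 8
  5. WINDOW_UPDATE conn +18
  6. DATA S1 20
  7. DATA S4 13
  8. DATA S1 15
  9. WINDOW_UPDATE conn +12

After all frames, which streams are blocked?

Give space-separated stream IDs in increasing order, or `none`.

Answer: S1

Derivation:
Op 1: conn=18 S1=18 S2=32 S3=32 S4=32 blocked=[]
Op 2: conn=41 S1=18 S2=32 S3=32 S4=32 blocked=[]
Op 3: conn=29 S1=18 S2=32 S3=32 S4=20 blocked=[]
Op 4: conn=21 S1=10 S2=32 S3=32 S4=20 blocked=[]
Op 5: conn=39 S1=10 S2=32 S3=32 S4=20 blocked=[]
Op 6: conn=19 S1=-10 S2=32 S3=32 S4=20 blocked=[1]
Op 7: conn=6 S1=-10 S2=32 S3=32 S4=7 blocked=[1]
Op 8: conn=-9 S1=-25 S2=32 S3=32 S4=7 blocked=[1, 2, 3, 4]
Op 9: conn=3 S1=-25 S2=32 S3=32 S4=7 blocked=[1]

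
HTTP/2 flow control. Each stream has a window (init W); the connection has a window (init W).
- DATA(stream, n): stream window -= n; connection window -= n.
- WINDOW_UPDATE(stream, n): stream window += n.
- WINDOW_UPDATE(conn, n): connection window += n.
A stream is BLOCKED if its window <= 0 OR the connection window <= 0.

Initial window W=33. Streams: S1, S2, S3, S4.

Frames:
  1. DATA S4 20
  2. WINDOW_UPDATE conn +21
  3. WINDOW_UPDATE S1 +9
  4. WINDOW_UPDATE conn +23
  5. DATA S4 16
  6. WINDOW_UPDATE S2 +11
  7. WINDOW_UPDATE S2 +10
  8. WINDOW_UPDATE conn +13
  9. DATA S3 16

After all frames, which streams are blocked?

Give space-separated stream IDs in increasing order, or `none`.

Op 1: conn=13 S1=33 S2=33 S3=33 S4=13 blocked=[]
Op 2: conn=34 S1=33 S2=33 S3=33 S4=13 blocked=[]
Op 3: conn=34 S1=42 S2=33 S3=33 S4=13 blocked=[]
Op 4: conn=57 S1=42 S2=33 S3=33 S4=13 blocked=[]
Op 5: conn=41 S1=42 S2=33 S3=33 S4=-3 blocked=[4]
Op 6: conn=41 S1=42 S2=44 S3=33 S4=-3 blocked=[4]
Op 7: conn=41 S1=42 S2=54 S3=33 S4=-3 blocked=[4]
Op 8: conn=54 S1=42 S2=54 S3=33 S4=-3 blocked=[4]
Op 9: conn=38 S1=42 S2=54 S3=17 S4=-3 blocked=[4]

Answer: S4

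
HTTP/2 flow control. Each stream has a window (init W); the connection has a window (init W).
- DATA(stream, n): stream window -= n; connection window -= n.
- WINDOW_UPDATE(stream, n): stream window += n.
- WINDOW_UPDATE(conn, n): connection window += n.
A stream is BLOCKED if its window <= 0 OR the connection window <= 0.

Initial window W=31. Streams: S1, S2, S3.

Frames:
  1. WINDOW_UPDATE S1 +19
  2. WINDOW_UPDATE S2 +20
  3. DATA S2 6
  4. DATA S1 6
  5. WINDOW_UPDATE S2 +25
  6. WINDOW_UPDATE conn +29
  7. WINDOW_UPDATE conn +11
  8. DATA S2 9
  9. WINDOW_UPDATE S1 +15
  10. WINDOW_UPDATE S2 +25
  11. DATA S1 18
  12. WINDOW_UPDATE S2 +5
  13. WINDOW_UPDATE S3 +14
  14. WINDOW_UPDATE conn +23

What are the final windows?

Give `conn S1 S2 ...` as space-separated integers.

Answer: 55 41 91 45

Derivation:
Op 1: conn=31 S1=50 S2=31 S3=31 blocked=[]
Op 2: conn=31 S1=50 S2=51 S3=31 blocked=[]
Op 3: conn=25 S1=50 S2=45 S3=31 blocked=[]
Op 4: conn=19 S1=44 S2=45 S3=31 blocked=[]
Op 5: conn=19 S1=44 S2=70 S3=31 blocked=[]
Op 6: conn=48 S1=44 S2=70 S3=31 blocked=[]
Op 7: conn=59 S1=44 S2=70 S3=31 blocked=[]
Op 8: conn=50 S1=44 S2=61 S3=31 blocked=[]
Op 9: conn=50 S1=59 S2=61 S3=31 blocked=[]
Op 10: conn=50 S1=59 S2=86 S3=31 blocked=[]
Op 11: conn=32 S1=41 S2=86 S3=31 blocked=[]
Op 12: conn=32 S1=41 S2=91 S3=31 blocked=[]
Op 13: conn=32 S1=41 S2=91 S3=45 blocked=[]
Op 14: conn=55 S1=41 S2=91 S3=45 blocked=[]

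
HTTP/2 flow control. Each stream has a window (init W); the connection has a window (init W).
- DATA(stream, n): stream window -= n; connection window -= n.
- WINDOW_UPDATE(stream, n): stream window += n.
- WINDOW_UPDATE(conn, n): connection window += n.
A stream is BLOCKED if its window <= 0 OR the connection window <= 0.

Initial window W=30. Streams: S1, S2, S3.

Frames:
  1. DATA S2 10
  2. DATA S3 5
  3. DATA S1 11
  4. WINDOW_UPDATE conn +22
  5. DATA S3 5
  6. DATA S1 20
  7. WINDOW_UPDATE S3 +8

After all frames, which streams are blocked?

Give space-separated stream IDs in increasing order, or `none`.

Op 1: conn=20 S1=30 S2=20 S3=30 blocked=[]
Op 2: conn=15 S1=30 S2=20 S3=25 blocked=[]
Op 3: conn=4 S1=19 S2=20 S3=25 blocked=[]
Op 4: conn=26 S1=19 S2=20 S3=25 blocked=[]
Op 5: conn=21 S1=19 S2=20 S3=20 blocked=[]
Op 6: conn=1 S1=-1 S2=20 S3=20 blocked=[1]
Op 7: conn=1 S1=-1 S2=20 S3=28 blocked=[1]

Answer: S1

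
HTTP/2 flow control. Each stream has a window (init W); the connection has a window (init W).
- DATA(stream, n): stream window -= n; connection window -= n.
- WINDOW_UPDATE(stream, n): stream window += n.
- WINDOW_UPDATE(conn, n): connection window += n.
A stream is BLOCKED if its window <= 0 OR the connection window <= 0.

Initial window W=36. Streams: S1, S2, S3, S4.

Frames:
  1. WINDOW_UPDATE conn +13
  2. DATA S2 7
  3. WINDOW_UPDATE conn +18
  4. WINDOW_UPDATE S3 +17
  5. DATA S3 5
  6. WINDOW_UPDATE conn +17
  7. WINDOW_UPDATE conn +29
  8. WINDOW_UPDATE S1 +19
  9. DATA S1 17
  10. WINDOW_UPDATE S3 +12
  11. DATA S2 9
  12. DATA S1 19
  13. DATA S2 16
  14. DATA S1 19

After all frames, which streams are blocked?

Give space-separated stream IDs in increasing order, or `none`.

Op 1: conn=49 S1=36 S2=36 S3=36 S4=36 blocked=[]
Op 2: conn=42 S1=36 S2=29 S3=36 S4=36 blocked=[]
Op 3: conn=60 S1=36 S2=29 S3=36 S4=36 blocked=[]
Op 4: conn=60 S1=36 S2=29 S3=53 S4=36 blocked=[]
Op 5: conn=55 S1=36 S2=29 S3=48 S4=36 blocked=[]
Op 6: conn=72 S1=36 S2=29 S3=48 S4=36 blocked=[]
Op 7: conn=101 S1=36 S2=29 S3=48 S4=36 blocked=[]
Op 8: conn=101 S1=55 S2=29 S3=48 S4=36 blocked=[]
Op 9: conn=84 S1=38 S2=29 S3=48 S4=36 blocked=[]
Op 10: conn=84 S1=38 S2=29 S3=60 S4=36 blocked=[]
Op 11: conn=75 S1=38 S2=20 S3=60 S4=36 blocked=[]
Op 12: conn=56 S1=19 S2=20 S3=60 S4=36 blocked=[]
Op 13: conn=40 S1=19 S2=4 S3=60 S4=36 blocked=[]
Op 14: conn=21 S1=0 S2=4 S3=60 S4=36 blocked=[1]

Answer: S1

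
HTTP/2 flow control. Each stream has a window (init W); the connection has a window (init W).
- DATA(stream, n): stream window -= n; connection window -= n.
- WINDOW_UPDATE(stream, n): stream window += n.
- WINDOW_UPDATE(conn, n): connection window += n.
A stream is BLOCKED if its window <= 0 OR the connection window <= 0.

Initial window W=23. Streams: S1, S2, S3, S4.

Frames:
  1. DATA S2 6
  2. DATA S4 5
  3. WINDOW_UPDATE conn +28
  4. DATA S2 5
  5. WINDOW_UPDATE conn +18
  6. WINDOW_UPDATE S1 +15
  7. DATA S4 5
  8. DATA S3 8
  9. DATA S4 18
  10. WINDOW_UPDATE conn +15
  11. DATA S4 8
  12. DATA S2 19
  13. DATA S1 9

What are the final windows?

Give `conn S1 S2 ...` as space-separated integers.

Op 1: conn=17 S1=23 S2=17 S3=23 S4=23 blocked=[]
Op 2: conn=12 S1=23 S2=17 S3=23 S4=18 blocked=[]
Op 3: conn=40 S1=23 S2=17 S3=23 S4=18 blocked=[]
Op 4: conn=35 S1=23 S2=12 S3=23 S4=18 blocked=[]
Op 5: conn=53 S1=23 S2=12 S3=23 S4=18 blocked=[]
Op 6: conn=53 S1=38 S2=12 S3=23 S4=18 blocked=[]
Op 7: conn=48 S1=38 S2=12 S3=23 S4=13 blocked=[]
Op 8: conn=40 S1=38 S2=12 S3=15 S4=13 blocked=[]
Op 9: conn=22 S1=38 S2=12 S3=15 S4=-5 blocked=[4]
Op 10: conn=37 S1=38 S2=12 S3=15 S4=-5 blocked=[4]
Op 11: conn=29 S1=38 S2=12 S3=15 S4=-13 blocked=[4]
Op 12: conn=10 S1=38 S2=-7 S3=15 S4=-13 blocked=[2, 4]
Op 13: conn=1 S1=29 S2=-7 S3=15 S4=-13 blocked=[2, 4]

Answer: 1 29 -7 15 -13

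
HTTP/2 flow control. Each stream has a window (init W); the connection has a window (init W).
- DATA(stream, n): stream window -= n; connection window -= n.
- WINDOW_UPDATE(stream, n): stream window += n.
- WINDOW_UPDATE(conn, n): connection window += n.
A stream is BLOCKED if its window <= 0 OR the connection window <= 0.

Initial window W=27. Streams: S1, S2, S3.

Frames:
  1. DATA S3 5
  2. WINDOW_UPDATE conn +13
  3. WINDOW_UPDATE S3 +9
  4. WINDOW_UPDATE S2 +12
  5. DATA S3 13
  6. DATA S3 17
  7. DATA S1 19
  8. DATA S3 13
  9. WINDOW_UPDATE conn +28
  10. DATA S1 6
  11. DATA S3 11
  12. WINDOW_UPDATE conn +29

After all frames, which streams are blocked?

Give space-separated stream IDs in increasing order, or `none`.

Answer: S3

Derivation:
Op 1: conn=22 S1=27 S2=27 S3=22 blocked=[]
Op 2: conn=35 S1=27 S2=27 S3=22 blocked=[]
Op 3: conn=35 S1=27 S2=27 S3=31 blocked=[]
Op 4: conn=35 S1=27 S2=39 S3=31 blocked=[]
Op 5: conn=22 S1=27 S2=39 S3=18 blocked=[]
Op 6: conn=5 S1=27 S2=39 S3=1 blocked=[]
Op 7: conn=-14 S1=8 S2=39 S3=1 blocked=[1, 2, 3]
Op 8: conn=-27 S1=8 S2=39 S3=-12 blocked=[1, 2, 3]
Op 9: conn=1 S1=8 S2=39 S3=-12 blocked=[3]
Op 10: conn=-5 S1=2 S2=39 S3=-12 blocked=[1, 2, 3]
Op 11: conn=-16 S1=2 S2=39 S3=-23 blocked=[1, 2, 3]
Op 12: conn=13 S1=2 S2=39 S3=-23 blocked=[3]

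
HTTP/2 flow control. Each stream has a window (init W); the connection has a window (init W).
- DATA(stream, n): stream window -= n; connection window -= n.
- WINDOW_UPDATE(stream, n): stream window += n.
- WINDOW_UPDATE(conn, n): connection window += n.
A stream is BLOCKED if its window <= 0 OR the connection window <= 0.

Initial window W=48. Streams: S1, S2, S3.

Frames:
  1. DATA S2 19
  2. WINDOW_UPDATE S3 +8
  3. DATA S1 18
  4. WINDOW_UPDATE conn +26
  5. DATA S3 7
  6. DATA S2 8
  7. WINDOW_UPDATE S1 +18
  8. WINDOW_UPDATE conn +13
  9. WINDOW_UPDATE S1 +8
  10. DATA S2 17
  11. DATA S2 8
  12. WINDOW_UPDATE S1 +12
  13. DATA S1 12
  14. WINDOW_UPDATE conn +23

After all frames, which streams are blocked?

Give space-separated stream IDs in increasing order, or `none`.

Op 1: conn=29 S1=48 S2=29 S3=48 blocked=[]
Op 2: conn=29 S1=48 S2=29 S3=56 blocked=[]
Op 3: conn=11 S1=30 S2=29 S3=56 blocked=[]
Op 4: conn=37 S1=30 S2=29 S3=56 blocked=[]
Op 5: conn=30 S1=30 S2=29 S3=49 blocked=[]
Op 6: conn=22 S1=30 S2=21 S3=49 blocked=[]
Op 7: conn=22 S1=48 S2=21 S3=49 blocked=[]
Op 8: conn=35 S1=48 S2=21 S3=49 blocked=[]
Op 9: conn=35 S1=56 S2=21 S3=49 blocked=[]
Op 10: conn=18 S1=56 S2=4 S3=49 blocked=[]
Op 11: conn=10 S1=56 S2=-4 S3=49 blocked=[2]
Op 12: conn=10 S1=68 S2=-4 S3=49 blocked=[2]
Op 13: conn=-2 S1=56 S2=-4 S3=49 blocked=[1, 2, 3]
Op 14: conn=21 S1=56 S2=-4 S3=49 blocked=[2]

Answer: S2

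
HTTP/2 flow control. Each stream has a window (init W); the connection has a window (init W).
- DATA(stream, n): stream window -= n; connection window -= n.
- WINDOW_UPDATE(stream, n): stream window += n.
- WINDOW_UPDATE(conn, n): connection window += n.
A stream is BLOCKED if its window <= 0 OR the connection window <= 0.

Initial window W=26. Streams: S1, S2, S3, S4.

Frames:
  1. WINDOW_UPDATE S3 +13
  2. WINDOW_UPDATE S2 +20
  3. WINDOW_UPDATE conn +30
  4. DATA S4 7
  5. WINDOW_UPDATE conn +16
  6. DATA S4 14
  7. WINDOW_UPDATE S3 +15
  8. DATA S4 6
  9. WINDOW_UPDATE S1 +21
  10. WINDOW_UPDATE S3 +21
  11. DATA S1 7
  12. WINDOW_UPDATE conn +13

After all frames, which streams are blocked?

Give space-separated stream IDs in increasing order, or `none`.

Op 1: conn=26 S1=26 S2=26 S3=39 S4=26 blocked=[]
Op 2: conn=26 S1=26 S2=46 S3=39 S4=26 blocked=[]
Op 3: conn=56 S1=26 S2=46 S3=39 S4=26 blocked=[]
Op 4: conn=49 S1=26 S2=46 S3=39 S4=19 blocked=[]
Op 5: conn=65 S1=26 S2=46 S3=39 S4=19 blocked=[]
Op 6: conn=51 S1=26 S2=46 S3=39 S4=5 blocked=[]
Op 7: conn=51 S1=26 S2=46 S3=54 S4=5 blocked=[]
Op 8: conn=45 S1=26 S2=46 S3=54 S4=-1 blocked=[4]
Op 9: conn=45 S1=47 S2=46 S3=54 S4=-1 blocked=[4]
Op 10: conn=45 S1=47 S2=46 S3=75 S4=-1 blocked=[4]
Op 11: conn=38 S1=40 S2=46 S3=75 S4=-1 blocked=[4]
Op 12: conn=51 S1=40 S2=46 S3=75 S4=-1 blocked=[4]

Answer: S4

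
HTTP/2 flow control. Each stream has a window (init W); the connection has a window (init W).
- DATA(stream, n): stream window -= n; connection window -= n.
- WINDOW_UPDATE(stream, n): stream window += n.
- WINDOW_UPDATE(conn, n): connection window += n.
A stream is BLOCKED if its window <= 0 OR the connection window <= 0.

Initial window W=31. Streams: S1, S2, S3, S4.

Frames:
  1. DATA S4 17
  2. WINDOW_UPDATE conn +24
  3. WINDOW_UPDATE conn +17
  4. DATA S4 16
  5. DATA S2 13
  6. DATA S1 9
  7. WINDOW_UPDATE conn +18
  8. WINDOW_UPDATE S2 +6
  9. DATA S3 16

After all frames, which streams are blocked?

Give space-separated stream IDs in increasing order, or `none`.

Answer: S4

Derivation:
Op 1: conn=14 S1=31 S2=31 S3=31 S4=14 blocked=[]
Op 2: conn=38 S1=31 S2=31 S3=31 S4=14 blocked=[]
Op 3: conn=55 S1=31 S2=31 S3=31 S4=14 blocked=[]
Op 4: conn=39 S1=31 S2=31 S3=31 S4=-2 blocked=[4]
Op 5: conn=26 S1=31 S2=18 S3=31 S4=-2 blocked=[4]
Op 6: conn=17 S1=22 S2=18 S3=31 S4=-2 blocked=[4]
Op 7: conn=35 S1=22 S2=18 S3=31 S4=-2 blocked=[4]
Op 8: conn=35 S1=22 S2=24 S3=31 S4=-2 blocked=[4]
Op 9: conn=19 S1=22 S2=24 S3=15 S4=-2 blocked=[4]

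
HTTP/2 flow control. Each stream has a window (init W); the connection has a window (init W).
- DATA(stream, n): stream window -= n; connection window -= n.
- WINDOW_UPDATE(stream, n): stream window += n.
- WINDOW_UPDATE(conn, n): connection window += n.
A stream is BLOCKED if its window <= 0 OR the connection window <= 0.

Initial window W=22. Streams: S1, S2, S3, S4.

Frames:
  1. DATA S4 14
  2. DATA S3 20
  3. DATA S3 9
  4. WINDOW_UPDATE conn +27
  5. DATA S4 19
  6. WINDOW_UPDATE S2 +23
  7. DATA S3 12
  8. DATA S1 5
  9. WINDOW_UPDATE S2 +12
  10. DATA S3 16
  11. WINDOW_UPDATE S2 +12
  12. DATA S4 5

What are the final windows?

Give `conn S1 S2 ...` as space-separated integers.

Answer: -51 17 69 -35 -16

Derivation:
Op 1: conn=8 S1=22 S2=22 S3=22 S4=8 blocked=[]
Op 2: conn=-12 S1=22 S2=22 S3=2 S4=8 blocked=[1, 2, 3, 4]
Op 3: conn=-21 S1=22 S2=22 S3=-7 S4=8 blocked=[1, 2, 3, 4]
Op 4: conn=6 S1=22 S2=22 S3=-7 S4=8 blocked=[3]
Op 5: conn=-13 S1=22 S2=22 S3=-7 S4=-11 blocked=[1, 2, 3, 4]
Op 6: conn=-13 S1=22 S2=45 S3=-7 S4=-11 blocked=[1, 2, 3, 4]
Op 7: conn=-25 S1=22 S2=45 S3=-19 S4=-11 blocked=[1, 2, 3, 4]
Op 8: conn=-30 S1=17 S2=45 S3=-19 S4=-11 blocked=[1, 2, 3, 4]
Op 9: conn=-30 S1=17 S2=57 S3=-19 S4=-11 blocked=[1, 2, 3, 4]
Op 10: conn=-46 S1=17 S2=57 S3=-35 S4=-11 blocked=[1, 2, 3, 4]
Op 11: conn=-46 S1=17 S2=69 S3=-35 S4=-11 blocked=[1, 2, 3, 4]
Op 12: conn=-51 S1=17 S2=69 S3=-35 S4=-16 blocked=[1, 2, 3, 4]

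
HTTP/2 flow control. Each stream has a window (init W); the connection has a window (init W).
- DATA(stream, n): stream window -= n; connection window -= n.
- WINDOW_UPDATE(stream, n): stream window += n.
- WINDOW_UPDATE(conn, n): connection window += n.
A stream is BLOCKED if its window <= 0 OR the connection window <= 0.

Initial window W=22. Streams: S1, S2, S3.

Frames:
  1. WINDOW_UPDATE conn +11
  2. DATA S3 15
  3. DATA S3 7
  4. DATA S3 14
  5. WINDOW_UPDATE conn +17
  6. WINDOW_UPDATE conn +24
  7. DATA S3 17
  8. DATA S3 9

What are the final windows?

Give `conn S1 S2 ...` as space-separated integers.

Answer: 12 22 22 -40

Derivation:
Op 1: conn=33 S1=22 S2=22 S3=22 blocked=[]
Op 2: conn=18 S1=22 S2=22 S3=7 blocked=[]
Op 3: conn=11 S1=22 S2=22 S3=0 blocked=[3]
Op 4: conn=-3 S1=22 S2=22 S3=-14 blocked=[1, 2, 3]
Op 5: conn=14 S1=22 S2=22 S3=-14 blocked=[3]
Op 6: conn=38 S1=22 S2=22 S3=-14 blocked=[3]
Op 7: conn=21 S1=22 S2=22 S3=-31 blocked=[3]
Op 8: conn=12 S1=22 S2=22 S3=-40 blocked=[3]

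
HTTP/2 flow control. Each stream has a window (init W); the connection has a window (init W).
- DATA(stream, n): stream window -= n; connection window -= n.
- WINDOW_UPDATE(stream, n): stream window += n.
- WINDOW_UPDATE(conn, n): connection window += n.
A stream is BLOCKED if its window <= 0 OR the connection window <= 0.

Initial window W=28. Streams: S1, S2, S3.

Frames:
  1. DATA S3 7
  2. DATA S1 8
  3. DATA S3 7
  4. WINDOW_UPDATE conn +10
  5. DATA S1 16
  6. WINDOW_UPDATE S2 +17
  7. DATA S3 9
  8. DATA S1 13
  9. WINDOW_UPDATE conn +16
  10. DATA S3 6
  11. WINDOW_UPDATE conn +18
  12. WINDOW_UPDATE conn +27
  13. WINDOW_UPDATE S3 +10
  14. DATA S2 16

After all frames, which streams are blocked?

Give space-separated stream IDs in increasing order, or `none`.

Op 1: conn=21 S1=28 S2=28 S3=21 blocked=[]
Op 2: conn=13 S1=20 S2=28 S3=21 blocked=[]
Op 3: conn=6 S1=20 S2=28 S3=14 blocked=[]
Op 4: conn=16 S1=20 S2=28 S3=14 blocked=[]
Op 5: conn=0 S1=4 S2=28 S3=14 blocked=[1, 2, 3]
Op 6: conn=0 S1=4 S2=45 S3=14 blocked=[1, 2, 3]
Op 7: conn=-9 S1=4 S2=45 S3=5 blocked=[1, 2, 3]
Op 8: conn=-22 S1=-9 S2=45 S3=5 blocked=[1, 2, 3]
Op 9: conn=-6 S1=-9 S2=45 S3=5 blocked=[1, 2, 3]
Op 10: conn=-12 S1=-9 S2=45 S3=-1 blocked=[1, 2, 3]
Op 11: conn=6 S1=-9 S2=45 S3=-1 blocked=[1, 3]
Op 12: conn=33 S1=-9 S2=45 S3=-1 blocked=[1, 3]
Op 13: conn=33 S1=-9 S2=45 S3=9 blocked=[1]
Op 14: conn=17 S1=-9 S2=29 S3=9 blocked=[1]

Answer: S1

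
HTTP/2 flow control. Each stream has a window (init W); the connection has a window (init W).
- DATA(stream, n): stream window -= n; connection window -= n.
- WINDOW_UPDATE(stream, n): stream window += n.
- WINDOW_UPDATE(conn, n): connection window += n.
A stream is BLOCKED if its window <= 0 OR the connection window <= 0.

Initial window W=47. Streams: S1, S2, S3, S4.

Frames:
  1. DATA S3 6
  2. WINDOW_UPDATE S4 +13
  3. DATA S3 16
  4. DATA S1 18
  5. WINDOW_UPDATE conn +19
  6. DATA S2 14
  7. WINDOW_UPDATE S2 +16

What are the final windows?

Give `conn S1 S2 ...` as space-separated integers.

Answer: 12 29 49 25 60

Derivation:
Op 1: conn=41 S1=47 S2=47 S3=41 S4=47 blocked=[]
Op 2: conn=41 S1=47 S2=47 S3=41 S4=60 blocked=[]
Op 3: conn=25 S1=47 S2=47 S3=25 S4=60 blocked=[]
Op 4: conn=7 S1=29 S2=47 S3=25 S4=60 blocked=[]
Op 5: conn=26 S1=29 S2=47 S3=25 S4=60 blocked=[]
Op 6: conn=12 S1=29 S2=33 S3=25 S4=60 blocked=[]
Op 7: conn=12 S1=29 S2=49 S3=25 S4=60 blocked=[]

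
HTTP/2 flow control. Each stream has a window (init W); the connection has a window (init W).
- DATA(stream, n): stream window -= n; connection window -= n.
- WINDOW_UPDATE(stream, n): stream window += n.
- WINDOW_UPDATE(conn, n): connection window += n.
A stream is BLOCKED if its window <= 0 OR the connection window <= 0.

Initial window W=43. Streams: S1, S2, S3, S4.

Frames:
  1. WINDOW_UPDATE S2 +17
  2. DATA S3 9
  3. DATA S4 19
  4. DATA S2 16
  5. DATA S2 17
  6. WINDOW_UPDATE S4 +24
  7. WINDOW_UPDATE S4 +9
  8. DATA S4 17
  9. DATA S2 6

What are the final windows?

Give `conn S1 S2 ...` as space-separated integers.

Answer: -41 43 21 34 40

Derivation:
Op 1: conn=43 S1=43 S2=60 S3=43 S4=43 blocked=[]
Op 2: conn=34 S1=43 S2=60 S3=34 S4=43 blocked=[]
Op 3: conn=15 S1=43 S2=60 S3=34 S4=24 blocked=[]
Op 4: conn=-1 S1=43 S2=44 S3=34 S4=24 blocked=[1, 2, 3, 4]
Op 5: conn=-18 S1=43 S2=27 S3=34 S4=24 blocked=[1, 2, 3, 4]
Op 6: conn=-18 S1=43 S2=27 S3=34 S4=48 blocked=[1, 2, 3, 4]
Op 7: conn=-18 S1=43 S2=27 S3=34 S4=57 blocked=[1, 2, 3, 4]
Op 8: conn=-35 S1=43 S2=27 S3=34 S4=40 blocked=[1, 2, 3, 4]
Op 9: conn=-41 S1=43 S2=21 S3=34 S4=40 blocked=[1, 2, 3, 4]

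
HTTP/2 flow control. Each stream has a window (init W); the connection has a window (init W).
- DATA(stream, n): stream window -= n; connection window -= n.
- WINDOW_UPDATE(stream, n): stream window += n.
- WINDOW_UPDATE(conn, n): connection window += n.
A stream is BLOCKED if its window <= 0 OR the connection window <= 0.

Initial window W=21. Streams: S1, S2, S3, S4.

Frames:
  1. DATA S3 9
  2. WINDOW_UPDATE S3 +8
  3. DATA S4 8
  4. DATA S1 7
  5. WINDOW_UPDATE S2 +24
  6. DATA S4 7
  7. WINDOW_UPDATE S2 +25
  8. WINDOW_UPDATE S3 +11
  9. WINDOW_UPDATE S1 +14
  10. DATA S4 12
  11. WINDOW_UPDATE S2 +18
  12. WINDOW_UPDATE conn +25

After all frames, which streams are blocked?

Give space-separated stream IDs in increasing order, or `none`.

Answer: S4

Derivation:
Op 1: conn=12 S1=21 S2=21 S3=12 S4=21 blocked=[]
Op 2: conn=12 S1=21 S2=21 S3=20 S4=21 blocked=[]
Op 3: conn=4 S1=21 S2=21 S3=20 S4=13 blocked=[]
Op 4: conn=-3 S1=14 S2=21 S3=20 S4=13 blocked=[1, 2, 3, 4]
Op 5: conn=-3 S1=14 S2=45 S3=20 S4=13 blocked=[1, 2, 3, 4]
Op 6: conn=-10 S1=14 S2=45 S3=20 S4=6 blocked=[1, 2, 3, 4]
Op 7: conn=-10 S1=14 S2=70 S3=20 S4=6 blocked=[1, 2, 3, 4]
Op 8: conn=-10 S1=14 S2=70 S3=31 S4=6 blocked=[1, 2, 3, 4]
Op 9: conn=-10 S1=28 S2=70 S3=31 S4=6 blocked=[1, 2, 3, 4]
Op 10: conn=-22 S1=28 S2=70 S3=31 S4=-6 blocked=[1, 2, 3, 4]
Op 11: conn=-22 S1=28 S2=88 S3=31 S4=-6 blocked=[1, 2, 3, 4]
Op 12: conn=3 S1=28 S2=88 S3=31 S4=-6 blocked=[4]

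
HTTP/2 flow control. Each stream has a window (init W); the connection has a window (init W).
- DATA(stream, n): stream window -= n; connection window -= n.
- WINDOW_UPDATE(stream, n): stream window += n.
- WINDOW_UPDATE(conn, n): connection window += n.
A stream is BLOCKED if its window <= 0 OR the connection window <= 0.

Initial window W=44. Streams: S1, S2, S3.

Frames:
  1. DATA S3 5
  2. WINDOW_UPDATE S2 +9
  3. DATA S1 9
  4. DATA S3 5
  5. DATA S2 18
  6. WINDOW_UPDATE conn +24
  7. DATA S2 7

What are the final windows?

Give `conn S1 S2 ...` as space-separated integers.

Answer: 24 35 28 34

Derivation:
Op 1: conn=39 S1=44 S2=44 S3=39 blocked=[]
Op 2: conn=39 S1=44 S2=53 S3=39 blocked=[]
Op 3: conn=30 S1=35 S2=53 S3=39 blocked=[]
Op 4: conn=25 S1=35 S2=53 S3=34 blocked=[]
Op 5: conn=7 S1=35 S2=35 S3=34 blocked=[]
Op 6: conn=31 S1=35 S2=35 S3=34 blocked=[]
Op 7: conn=24 S1=35 S2=28 S3=34 blocked=[]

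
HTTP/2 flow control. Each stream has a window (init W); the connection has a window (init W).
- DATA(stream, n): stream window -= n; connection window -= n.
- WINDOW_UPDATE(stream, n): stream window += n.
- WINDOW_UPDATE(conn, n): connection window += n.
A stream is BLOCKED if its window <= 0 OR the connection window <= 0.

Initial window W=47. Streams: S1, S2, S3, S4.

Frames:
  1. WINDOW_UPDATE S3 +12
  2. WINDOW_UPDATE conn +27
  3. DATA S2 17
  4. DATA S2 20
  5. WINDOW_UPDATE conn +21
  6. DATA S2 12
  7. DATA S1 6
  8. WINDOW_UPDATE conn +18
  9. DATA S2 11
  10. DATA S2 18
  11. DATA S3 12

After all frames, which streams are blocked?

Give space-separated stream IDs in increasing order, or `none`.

Op 1: conn=47 S1=47 S2=47 S3=59 S4=47 blocked=[]
Op 2: conn=74 S1=47 S2=47 S3=59 S4=47 blocked=[]
Op 3: conn=57 S1=47 S2=30 S3=59 S4=47 blocked=[]
Op 4: conn=37 S1=47 S2=10 S3=59 S4=47 blocked=[]
Op 5: conn=58 S1=47 S2=10 S3=59 S4=47 blocked=[]
Op 6: conn=46 S1=47 S2=-2 S3=59 S4=47 blocked=[2]
Op 7: conn=40 S1=41 S2=-2 S3=59 S4=47 blocked=[2]
Op 8: conn=58 S1=41 S2=-2 S3=59 S4=47 blocked=[2]
Op 9: conn=47 S1=41 S2=-13 S3=59 S4=47 blocked=[2]
Op 10: conn=29 S1=41 S2=-31 S3=59 S4=47 blocked=[2]
Op 11: conn=17 S1=41 S2=-31 S3=47 S4=47 blocked=[2]

Answer: S2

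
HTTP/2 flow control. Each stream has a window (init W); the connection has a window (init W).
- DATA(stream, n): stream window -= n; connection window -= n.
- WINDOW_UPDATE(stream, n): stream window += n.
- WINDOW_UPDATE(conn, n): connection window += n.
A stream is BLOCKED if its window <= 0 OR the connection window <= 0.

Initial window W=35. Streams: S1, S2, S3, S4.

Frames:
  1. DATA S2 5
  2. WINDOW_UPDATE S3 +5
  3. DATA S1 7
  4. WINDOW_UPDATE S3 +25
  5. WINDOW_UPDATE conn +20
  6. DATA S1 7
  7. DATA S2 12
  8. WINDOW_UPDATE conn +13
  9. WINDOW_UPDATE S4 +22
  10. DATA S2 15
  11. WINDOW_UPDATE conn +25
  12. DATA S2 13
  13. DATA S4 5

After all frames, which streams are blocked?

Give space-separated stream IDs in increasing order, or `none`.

Op 1: conn=30 S1=35 S2=30 S3=35 S4=35 blocked=[]
Op 2: conn=30 S1=35 S2=30 S3=40 S4=35 blocked=[]
Op 3: conn=23 S1=28 S2=30 S3=40 S4=35 blocked=[]
Op 4: conn=23 S1=28 S2=30 S3=65 S4=35 blocked=[]
Op 5: conn=43 S1=28 S2=30 S3=65 S4=35 blocked=[]
Op 6: conn=36 S1=21 S2=30 S3=65 S4=35 blocked=[]
Op 7: conn=24 S1=21 S2=18 S3=65 S4=35 blocked=[]
Op 8: conn=37 S1=21 S2=18 S3=65 S4=35 blocked=[]
Op 9: conn=37 S1=21 S2=18 S3=65 S4=57 blocked=[]
Op 10: conn=22 S1=21 S2=3 S3=65 S4=57 blocked=[]
Op 11: conn=47 S1=21 S2=3 S3=65 S4=57 blocked=[]
Op 12: conn=34 S1=21 S2=-10 S3=65 S4=57 blocked=[2]
Op 13: conn=29 S1=21 S2=-10 S3=65 S4=52 blocked=[2]

Answer: S2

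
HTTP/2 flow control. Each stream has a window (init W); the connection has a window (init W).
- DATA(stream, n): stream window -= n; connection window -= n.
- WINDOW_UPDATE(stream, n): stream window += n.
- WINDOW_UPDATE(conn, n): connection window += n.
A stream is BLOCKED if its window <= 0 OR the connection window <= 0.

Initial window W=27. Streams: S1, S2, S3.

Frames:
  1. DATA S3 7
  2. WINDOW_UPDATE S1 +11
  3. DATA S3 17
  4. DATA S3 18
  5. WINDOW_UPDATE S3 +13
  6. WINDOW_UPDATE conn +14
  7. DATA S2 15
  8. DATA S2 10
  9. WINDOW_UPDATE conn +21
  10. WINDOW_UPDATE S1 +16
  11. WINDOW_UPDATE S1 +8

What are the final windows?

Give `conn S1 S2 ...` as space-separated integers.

Op 1: conn=20 S1=27 S2=27 S3=20 blocked=[]
Op 2: conn=20 S1=38 S2=27 S3=20 blocked=[]
Op 3: conn=3 S1=38 S2=27 S3=3 blocked=[]
Op 4: conn=-15 S1=38 S2=27 S3=-15 blocked=[1, 2, 3]
Op 5: conn=-15 S1=38 S2=27 S3=-2 blocked=[1, 2, 3]
Op 6: conn=-1 S1=38 S2=27 S3=-2 blocked=[1, 2, 3]
Op 7: conn=-16 S1=38 S2=12 S3=-2 blocked=[1, 2, 3]
Op 8: conn=-26 S1=38 S2=2 S3=-2 blocked=[1, 2, 3]
Op 9: conn=-5 S1=38 S2=2 S3=-2 blocked=[1, 2, 3]
Op 10: conn=-5 S1=54 S2=2 S3=-2 blocked=[1, 2, 3]
Op 11: conn=-5 S1=62 S2=2 S3=-2 blocked=[1, 2, 3]

Answer: -5 62 2 -2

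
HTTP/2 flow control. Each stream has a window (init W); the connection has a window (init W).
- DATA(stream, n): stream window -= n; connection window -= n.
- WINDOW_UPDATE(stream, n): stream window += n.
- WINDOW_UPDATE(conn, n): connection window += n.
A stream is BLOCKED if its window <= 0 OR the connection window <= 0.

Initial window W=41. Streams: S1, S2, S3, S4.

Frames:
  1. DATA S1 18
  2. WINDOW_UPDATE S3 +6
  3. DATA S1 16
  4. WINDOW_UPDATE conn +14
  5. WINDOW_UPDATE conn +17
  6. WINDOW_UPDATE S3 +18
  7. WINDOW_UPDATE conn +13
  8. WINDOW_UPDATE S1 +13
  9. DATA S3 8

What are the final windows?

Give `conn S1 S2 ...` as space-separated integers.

Op 1: conn=23 S1=23 S2=41 S3=41 S4=41 blocked=[]
Op 2: conn=23 S1=23 S2=41 S3=47 S4=41 blocked=[]
Op 3: conn=7 S1=7 S2=41 S3=47 S4=41 blocked=[]
Op 4: conn=21 S1=7 S2=41 S3=47 S4=41 blocked=[]
Op 5: conn=38 S1=7 S2=41 S3=47 S4=41 blocked=[]
Op 6: conn=38 S1=7 S2=41 S3=65 S4=41 blocked=[]
Op 7: conn=51 S1=7 S2=41 S3=65 S4=41 blocked=[]
Op 8: conn=51 S1=20 S2=41 S3=65 S4=41 blocked=[]
Op 9: conn=43 S1=20 S2=41 S3=57 S4=41 blocked=[]

Answer: 43 20 41 57 41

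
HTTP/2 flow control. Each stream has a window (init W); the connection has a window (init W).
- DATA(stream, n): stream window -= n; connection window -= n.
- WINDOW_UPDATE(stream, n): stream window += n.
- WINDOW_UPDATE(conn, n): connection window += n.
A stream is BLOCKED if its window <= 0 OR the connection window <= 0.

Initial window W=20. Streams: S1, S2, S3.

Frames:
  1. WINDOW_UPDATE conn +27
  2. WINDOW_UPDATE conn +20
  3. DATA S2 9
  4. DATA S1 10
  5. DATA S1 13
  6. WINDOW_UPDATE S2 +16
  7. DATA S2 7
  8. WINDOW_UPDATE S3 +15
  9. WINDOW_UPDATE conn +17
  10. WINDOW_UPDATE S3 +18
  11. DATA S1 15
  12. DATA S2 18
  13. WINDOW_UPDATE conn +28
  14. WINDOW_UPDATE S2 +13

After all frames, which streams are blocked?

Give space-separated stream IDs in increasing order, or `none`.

Answer: S1

Derivation:
Op 1: conn=47 S1=20 S2=20 S3=20 blocked=[]
Op 2: conn=67 S1=20 S2=20 S3=20 blocked=[]
Op 3: conn=58 S1=20 S2=11 S3=20 blocked=[]
Op 4: conn=48 S1=10 S2=11 S3=20 blocked=[]
Op 5: conn=35 S1=-3 S2=11 S3=20 blocked=[1]
Op 6: conn=35 S1=-3 S2=27 S3=20 blocked=[1]
Op 7: conn=28 S1=-3 S2=20 S3=20 blocked=[1]
Op 8: conn=28 S1=-3 S2=20 S3=35 blocked=[1]
Op 9: conn=45 S1=-3 S2=20 S3=35 blocked=[1]
Op 10: conn=45 S1=-3 S2=20 S3=53 blocked=[1]
Op 11: conn=30 S1=-18 S2=20 S3=53 blocked=[1]
Op 12: conn=12 S1=-18 S2=2 S3=53 blocked=[1]
Op 13: conn=40 S1=-18 S2=2 S3=53 blocked=[1]
Op 14: conn=40 S1=-18 S2=15 S3=53 blocked=[1]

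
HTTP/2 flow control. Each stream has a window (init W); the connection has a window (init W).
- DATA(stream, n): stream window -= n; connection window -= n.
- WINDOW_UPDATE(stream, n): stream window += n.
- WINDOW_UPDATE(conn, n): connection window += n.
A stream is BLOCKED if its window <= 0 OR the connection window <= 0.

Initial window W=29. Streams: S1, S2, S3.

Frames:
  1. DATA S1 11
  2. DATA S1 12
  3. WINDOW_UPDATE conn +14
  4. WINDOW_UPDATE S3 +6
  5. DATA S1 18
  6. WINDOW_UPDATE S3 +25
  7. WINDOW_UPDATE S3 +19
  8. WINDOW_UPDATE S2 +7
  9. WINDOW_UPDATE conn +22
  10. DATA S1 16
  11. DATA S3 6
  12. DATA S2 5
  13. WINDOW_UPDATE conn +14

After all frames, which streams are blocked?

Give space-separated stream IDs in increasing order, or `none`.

Answer: S1

Derivation:
Op 1: conn=18 S1=18 S2=29 S3=29 blocked=[]
Op 2: conn=6 S1=6 S2=29 S3=29 blocked=[]
Op 3: conn=20 S1=6 S2=29 S3=29 blocked=[]
Op 4: conn=20 S1=6 S2=29 S3=35 blocked=[]
Op 5: conn=2 S1=-12 S2=29 S3=35 blocked=[1]
Op 6: conn=2 S1=-12 S2=29 S3=60 blocked=[1]
Op 7: conn=2 S1=-12 S2=29 S3=79 blocked=[1]
Op 8: conn=2 S1=-12 S2=36 S3=79 blocked=[1]
Op 9: conn=24 S1=-12 S2=36 S3=79 blocked=[1]
Op 10: conn=8 S1=-28 S2=36 S3=79 blocked=[1]
Op 11: conn=2 S1=-28 S2=36 S3=73 blocked=[1]
Op 12: conn=-3 S1=-28 S2=31 S3=73 blocked=[1, 2, 3]
Op 13: conn=11 S1=-28 S2=31 S3=73 blocked=[1]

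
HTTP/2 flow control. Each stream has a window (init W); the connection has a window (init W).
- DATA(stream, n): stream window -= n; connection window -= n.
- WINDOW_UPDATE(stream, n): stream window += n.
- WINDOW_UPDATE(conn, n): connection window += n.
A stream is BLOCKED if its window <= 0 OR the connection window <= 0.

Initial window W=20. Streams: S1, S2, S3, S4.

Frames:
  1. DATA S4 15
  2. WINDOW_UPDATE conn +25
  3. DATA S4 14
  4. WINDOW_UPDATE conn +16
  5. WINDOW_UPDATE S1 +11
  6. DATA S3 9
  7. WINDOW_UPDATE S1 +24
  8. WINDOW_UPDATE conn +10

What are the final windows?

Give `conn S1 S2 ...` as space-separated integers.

Op 1: conn=5 S1=20 S2=20 S3=20 S4=5 blocked=[]
Op 2: conn=30 S1=20 S2=20 S3=20 S4=5 blocked=[]
Op 3: conn=16 S1=20 S2=20 S3=20 S4=-9 blocked=[4]
Op 4: conn=32 S1=20 S2=20 S3=20 S4=-9 blocked=[4]
Op 5: conn=32 S1=31 S2=20 S3=20 S4=-9 blocked=[4]
Op 6: conn=23 S1=31 S2=20 S3=11 S4=-9 blocked=[4]
Op 7: conn=23 S1=55 S2=20 S3=11 S4=-9 blocked=[4]
Op 8: conn=33 S1=55 S2=20 S3=11 S4=-9 blocked=[4]

Answer: 33 55 20 11 -9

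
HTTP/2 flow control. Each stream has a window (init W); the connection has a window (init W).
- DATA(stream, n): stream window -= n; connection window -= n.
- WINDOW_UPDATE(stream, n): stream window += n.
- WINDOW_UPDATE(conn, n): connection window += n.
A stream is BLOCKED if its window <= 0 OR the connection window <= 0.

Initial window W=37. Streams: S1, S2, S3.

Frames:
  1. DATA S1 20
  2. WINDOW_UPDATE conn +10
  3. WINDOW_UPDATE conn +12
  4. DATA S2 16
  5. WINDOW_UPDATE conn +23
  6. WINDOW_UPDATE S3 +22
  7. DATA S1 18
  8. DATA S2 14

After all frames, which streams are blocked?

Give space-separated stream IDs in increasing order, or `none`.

Answer: S1

Derivation:
Op 1: conn=17 S1=17 S2=37 S3=37 blocked=[]
Op 2: conn=27 S1=17 S2=37 S3=37 blocked=[]
Op 3: conn=39 S1=17 S2=37 S3=37 blocked=[]
Op 4: conn=23 S1=17 S2=21 S3=37 blocked=[]
Op 5: conn=46 S1=17 S2=21 S3=37 blocked=[]
Op 6: conn=46 S1=17 S2=21 S3=59 blocked=[]
Op 7: conn=28 S1=-1 S2=21 S3=59 blocked=[1]
Op 8: conn=14 S1=-1 S2=7 S3=59 blocked=[1]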